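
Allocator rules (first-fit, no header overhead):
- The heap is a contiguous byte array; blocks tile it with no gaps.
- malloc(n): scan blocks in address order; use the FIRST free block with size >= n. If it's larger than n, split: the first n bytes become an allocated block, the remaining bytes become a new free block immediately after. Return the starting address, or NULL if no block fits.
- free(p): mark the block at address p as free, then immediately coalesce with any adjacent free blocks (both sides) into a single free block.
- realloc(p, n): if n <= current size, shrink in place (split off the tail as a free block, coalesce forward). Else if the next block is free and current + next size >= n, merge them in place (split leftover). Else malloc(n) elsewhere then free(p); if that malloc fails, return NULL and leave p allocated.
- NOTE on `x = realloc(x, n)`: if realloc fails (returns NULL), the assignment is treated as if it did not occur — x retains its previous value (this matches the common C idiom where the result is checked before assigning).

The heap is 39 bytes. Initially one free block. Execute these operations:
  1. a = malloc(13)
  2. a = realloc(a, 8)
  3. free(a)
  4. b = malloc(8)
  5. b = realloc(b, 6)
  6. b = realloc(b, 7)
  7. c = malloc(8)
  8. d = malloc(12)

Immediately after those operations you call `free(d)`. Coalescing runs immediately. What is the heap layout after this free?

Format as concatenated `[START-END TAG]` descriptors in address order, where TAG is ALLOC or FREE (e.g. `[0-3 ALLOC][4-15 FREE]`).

Answer: [0-6 ALLOC][7-14 ALLOC][15-38 FREE]

Derivation:
Op 1: a = malloc(13) -> a = 0; heap: [0-12 ALLOC][13-38 FREE]
Op 2: a = realloc(a, 8) -> a = 0; heap: [0-7 ALLOC][8-38 FREE]
Op 3: free(a) -> (freed a); heap: [0-38 FREE]
Op 4: b = malloc(8) -> b = 0; heap: [0-7 ALLOC][8-38 FREE]
Op 5: b = realloc(b, 6) -> b = 0; heap: [0-5 ALLOC][6-38 FREE]
Op 6: b = realloc(b, 7) -> b = 0; heap: [0-6 ALLOC][7-38 FREE]
Op 7: c = malloc(8) -> c = 7; heap: [0-6 ALLOC][7-14 ALLOC][15-38 FREE]
Op 8: d = malloc(12) -> d = 15; heap: [0-6 ALLOC][7-14 ALLOC][15-26 ALLOC][27-38 FREE]
free(d): d = 15 -> block [15-26 ALLOC]; mark free, coalesce with adjacent free neighbors -> [0-6 ALLOC][7-14 ALLOC][15-38 FREE]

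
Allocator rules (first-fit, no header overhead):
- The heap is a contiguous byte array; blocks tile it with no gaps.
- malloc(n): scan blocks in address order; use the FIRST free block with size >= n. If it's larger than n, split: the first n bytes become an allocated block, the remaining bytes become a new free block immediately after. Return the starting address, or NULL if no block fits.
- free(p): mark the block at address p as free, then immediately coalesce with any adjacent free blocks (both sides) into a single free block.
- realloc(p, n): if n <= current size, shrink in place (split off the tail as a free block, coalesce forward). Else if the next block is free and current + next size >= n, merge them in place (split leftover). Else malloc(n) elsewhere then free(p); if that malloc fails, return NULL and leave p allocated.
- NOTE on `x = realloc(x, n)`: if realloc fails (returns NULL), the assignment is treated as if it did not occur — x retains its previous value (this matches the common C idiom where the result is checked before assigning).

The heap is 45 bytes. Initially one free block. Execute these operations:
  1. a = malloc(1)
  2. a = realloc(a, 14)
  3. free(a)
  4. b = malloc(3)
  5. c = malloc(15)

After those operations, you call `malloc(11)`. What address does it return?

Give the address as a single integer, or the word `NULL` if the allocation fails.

Answer: 18

Derivation:
Op 1: a = malloc(1) -> a = 0; heap: [0-0 ALLOC][1-44 FREE]
Op 2: a = realloc(a, 14) -> a = 0; heap: [0-13 ALLOC][14-44 FREE]
Op 3: free(a) -> (freed a); heap: [0-44 FREE]
Op 4: b = malloc(3) -> b = 0; heap: [0-2 ALLOC][3-44 FREE]
Op 5: c = malloc(15) -> c = 3; heap: [0-2 ALLOC][3-17 ALLOC][18-44 FREE]
malloc(11): first-fit scan over [0-2 ALLOC][3-17 ALLOC][18-44 FREE] -> 18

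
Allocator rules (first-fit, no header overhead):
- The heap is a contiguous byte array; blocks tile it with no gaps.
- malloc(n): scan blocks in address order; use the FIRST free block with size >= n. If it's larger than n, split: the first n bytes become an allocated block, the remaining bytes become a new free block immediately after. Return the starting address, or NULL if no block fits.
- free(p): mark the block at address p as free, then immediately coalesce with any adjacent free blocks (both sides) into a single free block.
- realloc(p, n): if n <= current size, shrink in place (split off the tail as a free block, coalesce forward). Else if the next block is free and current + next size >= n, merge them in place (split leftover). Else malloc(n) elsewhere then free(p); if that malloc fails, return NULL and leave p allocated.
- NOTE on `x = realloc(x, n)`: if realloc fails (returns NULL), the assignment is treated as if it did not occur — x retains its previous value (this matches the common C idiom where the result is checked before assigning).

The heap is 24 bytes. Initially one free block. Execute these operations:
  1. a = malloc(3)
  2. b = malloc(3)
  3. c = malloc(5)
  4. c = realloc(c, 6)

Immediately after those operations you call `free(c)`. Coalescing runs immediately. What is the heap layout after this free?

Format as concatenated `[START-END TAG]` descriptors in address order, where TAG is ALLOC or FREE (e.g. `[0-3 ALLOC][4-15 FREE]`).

Op 1: a = malloc(3) -> a = 0; heap: [0-2 ALLOC][3-23 FREE]
Op 2: b = malloc(3) -> b = 3; heap: [0-2 ALLOC][3-5 ALLOC][6-23 FREE]
Op 3: c = malloc(5) -> c = 6; heap: [0-2 ALLOC][3-5 ALLOC][6-10 ALLOC][11-23 FREE]
Op 4: c = realloc(c, 6) -> c = 6; heap: [0-2 ALLOC][3-5 ALLOC][6-11 ALLOC][12-23 FREE]
free(c): c = 6 -> block [6-11 ALLOC]; mark free, coalesce with adjacent free neighbors -> [0-2 ALLOC][3-5 ALLOC][6-23 FREE]

Answer: [0-2 ALLOC][3-5 ALLOC][6-23 FREE]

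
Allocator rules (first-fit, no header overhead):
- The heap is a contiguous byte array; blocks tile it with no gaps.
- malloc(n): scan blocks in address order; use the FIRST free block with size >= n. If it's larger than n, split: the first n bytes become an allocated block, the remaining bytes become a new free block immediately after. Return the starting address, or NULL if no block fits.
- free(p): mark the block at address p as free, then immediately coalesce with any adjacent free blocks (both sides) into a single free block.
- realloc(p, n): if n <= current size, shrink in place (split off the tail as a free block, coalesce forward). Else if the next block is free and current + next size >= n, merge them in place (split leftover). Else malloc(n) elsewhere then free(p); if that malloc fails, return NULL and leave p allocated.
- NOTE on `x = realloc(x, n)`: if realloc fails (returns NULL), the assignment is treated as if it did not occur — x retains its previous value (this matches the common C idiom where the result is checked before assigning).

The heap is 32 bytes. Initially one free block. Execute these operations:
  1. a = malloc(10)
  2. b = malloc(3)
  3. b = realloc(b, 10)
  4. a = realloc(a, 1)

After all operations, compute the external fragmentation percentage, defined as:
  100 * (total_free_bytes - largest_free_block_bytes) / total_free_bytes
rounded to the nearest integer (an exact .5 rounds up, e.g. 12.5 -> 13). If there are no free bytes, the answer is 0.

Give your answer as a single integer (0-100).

Op 1: a = malloc(10) -> a = 0; heap: [0-9 ALLOC][10-31 FREE]
Op 2: b = malloc(3) -> b = 10; heap: [0-9 ALLOC][10-12 ALLOC][13-31 FREE]
Op 3: b = realloc(b, 10) -> b = 10; heap: [0-9 ALLOC][10-19 ALLOC][20-31 FREE]
Op 4: a = realloc(a, 1) -> a = 0; heap: [0-0 ALLOC][1-9 FREE][10-19 ALLOC][20-31 FREE]
Free blocks: [9 12] total_free=21 largest=12 -> 100*(21-12)/21 = 900/21 ≈ 42.857 -> rounds to 43

Answer: 43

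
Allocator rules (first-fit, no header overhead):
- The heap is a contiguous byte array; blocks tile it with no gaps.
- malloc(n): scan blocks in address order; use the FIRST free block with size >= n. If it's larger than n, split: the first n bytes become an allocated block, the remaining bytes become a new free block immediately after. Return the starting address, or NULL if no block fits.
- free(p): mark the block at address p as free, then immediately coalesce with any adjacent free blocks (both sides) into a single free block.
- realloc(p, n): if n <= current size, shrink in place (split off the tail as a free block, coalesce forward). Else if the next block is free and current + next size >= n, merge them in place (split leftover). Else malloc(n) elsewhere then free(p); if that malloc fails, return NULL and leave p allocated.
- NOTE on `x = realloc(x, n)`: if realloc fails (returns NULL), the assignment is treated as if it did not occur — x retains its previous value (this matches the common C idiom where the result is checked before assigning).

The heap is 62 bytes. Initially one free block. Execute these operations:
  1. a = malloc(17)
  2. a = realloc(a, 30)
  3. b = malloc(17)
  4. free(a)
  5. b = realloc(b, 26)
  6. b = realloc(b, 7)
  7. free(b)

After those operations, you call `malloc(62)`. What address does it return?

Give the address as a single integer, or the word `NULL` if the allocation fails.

Op 1: a = malloc(17) -> a = 0; heap: [0-16 ALLOC][17-61 FREE]
Op 2: a = realloc(a, 30) -> a = 0; heap: [0-29 ALLOC][30-61 FREE]
Op 3: b = malloc(17) -> b = 30; heap: [0-29 ALLOC][30-46 ALLOC][47-61 FREE]
Op 4: free(a) -> (freed a); heap: [0-29 FREE][30-46 ALLOC][47-61 FREE]
Op 5: b = realloc(b, 26) -> b = 30; heap: [0-29 FREE][30-55 ALLOC][56-61 FREE]
Op 6: b = realloc(b, 7) -> b = 30; heap: [0-29 FREE][30-36 ALLOC][37-61 FREE]
Op 7: free(b) -> (freed b); heap: [0-61 FREE]
malloc(62): first-fit scan over [0-61 FREE] -> 0

Answer: 0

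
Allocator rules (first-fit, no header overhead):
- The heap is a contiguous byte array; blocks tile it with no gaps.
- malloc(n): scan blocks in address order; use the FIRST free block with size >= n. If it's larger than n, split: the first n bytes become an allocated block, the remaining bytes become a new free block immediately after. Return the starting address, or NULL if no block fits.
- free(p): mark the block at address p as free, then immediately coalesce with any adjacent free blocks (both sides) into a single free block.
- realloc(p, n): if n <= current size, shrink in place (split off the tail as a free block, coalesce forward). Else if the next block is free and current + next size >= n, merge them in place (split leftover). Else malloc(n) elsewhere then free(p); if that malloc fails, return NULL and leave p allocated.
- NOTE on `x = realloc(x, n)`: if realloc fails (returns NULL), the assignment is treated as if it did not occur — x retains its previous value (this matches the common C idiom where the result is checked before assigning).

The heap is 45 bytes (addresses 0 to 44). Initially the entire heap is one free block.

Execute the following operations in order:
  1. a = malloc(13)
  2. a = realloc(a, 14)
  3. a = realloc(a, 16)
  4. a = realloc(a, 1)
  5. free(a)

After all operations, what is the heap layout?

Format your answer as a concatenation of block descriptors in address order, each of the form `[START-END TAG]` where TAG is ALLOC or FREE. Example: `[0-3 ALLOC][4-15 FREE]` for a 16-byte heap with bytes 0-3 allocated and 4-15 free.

Answer: [0-44 FREE]

Derivation:
Op 1: a = malloc(13) -> a = 0; heap: [0-12 ALLOC][13-44 FREE]
Op 2: a = realloc(a, 14) -> a = 0; heap: [0-13 ALLOC][14-44 FREE]
Op 3: a = realloc(a, 16) -> a = 0; heap: [0-15 ALLOC][16-44 FREE]
Op 4: a = realloc(a, 1) -> a = 0; heap: [0-0 ALLOC][1-44 FREE]
Op 5: free(a) -> (freed a); heap: [0-44 FREE]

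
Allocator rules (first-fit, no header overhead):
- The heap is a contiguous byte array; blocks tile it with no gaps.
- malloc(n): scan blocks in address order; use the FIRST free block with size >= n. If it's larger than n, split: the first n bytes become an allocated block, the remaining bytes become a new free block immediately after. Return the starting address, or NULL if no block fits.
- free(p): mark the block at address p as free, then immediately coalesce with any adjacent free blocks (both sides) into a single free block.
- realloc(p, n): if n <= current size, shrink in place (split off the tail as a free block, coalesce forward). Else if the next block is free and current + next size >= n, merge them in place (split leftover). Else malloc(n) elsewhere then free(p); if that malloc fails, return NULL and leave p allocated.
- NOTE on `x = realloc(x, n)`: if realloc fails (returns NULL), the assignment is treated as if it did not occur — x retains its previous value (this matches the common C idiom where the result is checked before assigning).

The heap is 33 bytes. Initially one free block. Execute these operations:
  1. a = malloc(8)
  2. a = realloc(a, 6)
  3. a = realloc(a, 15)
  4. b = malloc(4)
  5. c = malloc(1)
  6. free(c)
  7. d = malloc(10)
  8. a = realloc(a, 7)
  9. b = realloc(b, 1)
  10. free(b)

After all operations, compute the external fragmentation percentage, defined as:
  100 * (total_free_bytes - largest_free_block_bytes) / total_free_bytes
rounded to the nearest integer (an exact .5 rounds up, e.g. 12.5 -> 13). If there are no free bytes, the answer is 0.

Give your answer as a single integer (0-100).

Op 1: a = malloc(8) -> a = 0; heap: [0-7 ALLOC][8-32 FREE]
Op 2: a = realloc(a, 6) -> a = 0; heap: [0-5 ALLOC][6-32 FREE]
Op 3: a = realloc(a, 15) -> a = 0; heap: [0-14 ALLOC][15-32 FREE]
Op 4: b = malloc(4) -> b = 15; heap: [0-14 ALLOC][15-18 ALLOC][19-32 FREE]
Op 5: c = malloc(1) -> c = 19; heap: [0-14 ALLOC][15-18 ALLOC][19-19 ALLOC][20-32 FREE]
Op 6: free(c) -> (freed c); heap: [0-14 ALLOC][15-18 ALLOC][19-32 FREE]
Op 7: d = malloc(10) -> d = 19; heap: [0-14 ALLOC][15-18 ALLOC][19-28 ALLOC][29-32 FREE]
Op 8: a = realloc(a, 7) -> a = 0; heap: [0-6 ALLOC][7-14 FREE][15-18 ALLOC][19-28 ALLOC][29-32 FREE]
Op 9: b = realloc(b, 1) -> b = 15; heap: [0-6 ALLOC][7-14 FREE][15-15 ALLOC][16-18 FREE][19-28 ALLOC][29-32 FREE]
Op 10: free(b) -> (freed b); heap: [0-6 ALLOC][7-18 FREE][19-28 ALLOC][29-32 FREE]
Free blocks: [12 4] total_free=16 largest=12 -> 100*(16-12)/16 = 400/16 = 25

Answer: 25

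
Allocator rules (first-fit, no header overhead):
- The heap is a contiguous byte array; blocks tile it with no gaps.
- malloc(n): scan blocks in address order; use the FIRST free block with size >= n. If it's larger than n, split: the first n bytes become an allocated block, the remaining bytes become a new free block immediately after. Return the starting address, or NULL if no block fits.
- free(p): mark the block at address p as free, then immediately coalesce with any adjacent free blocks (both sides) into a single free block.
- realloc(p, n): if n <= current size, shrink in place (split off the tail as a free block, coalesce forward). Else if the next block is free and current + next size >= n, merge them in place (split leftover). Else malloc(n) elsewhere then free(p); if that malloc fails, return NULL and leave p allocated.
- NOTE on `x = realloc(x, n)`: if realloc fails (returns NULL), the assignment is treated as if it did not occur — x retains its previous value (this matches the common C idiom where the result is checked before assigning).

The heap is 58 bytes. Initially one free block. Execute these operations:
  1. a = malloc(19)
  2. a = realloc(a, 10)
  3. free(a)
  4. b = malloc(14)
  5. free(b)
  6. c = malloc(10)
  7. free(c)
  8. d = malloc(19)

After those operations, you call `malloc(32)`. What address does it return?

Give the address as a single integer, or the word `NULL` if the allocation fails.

Answer: 19

Derivation:
Op 1: a = malloc(19) -> a = 0; heap: [0-18 ALLOC][19-57 FREE]
Op 2: a = realloc(a, 10) -> a = 0; heap: [0-9 ALLOC][10-57 FREE]
Op 3: free(a) -> (freed a); heap: [0-57 FREE]
Op 4: b = malloc(14) -> b = 0; heap: [0-13 ALLOC][14-57 FREE]
Op 5: free(b) -> (freed b); heap: [0-57 FREE]
Op 6: c = malloc(10) -> c = 0; heap: [0-9 ALLOC][10-57 FREE]
Op 7: free(c) -> (freed c); heap: [0-57 FREE]
Op 8: d = malloc(19) -> d = 0; heap: [0-18 ALLOC][19-57 FREE]
malloc(32): first-fit scan over [0-18 ALLOC][19-57 FREE] -> 19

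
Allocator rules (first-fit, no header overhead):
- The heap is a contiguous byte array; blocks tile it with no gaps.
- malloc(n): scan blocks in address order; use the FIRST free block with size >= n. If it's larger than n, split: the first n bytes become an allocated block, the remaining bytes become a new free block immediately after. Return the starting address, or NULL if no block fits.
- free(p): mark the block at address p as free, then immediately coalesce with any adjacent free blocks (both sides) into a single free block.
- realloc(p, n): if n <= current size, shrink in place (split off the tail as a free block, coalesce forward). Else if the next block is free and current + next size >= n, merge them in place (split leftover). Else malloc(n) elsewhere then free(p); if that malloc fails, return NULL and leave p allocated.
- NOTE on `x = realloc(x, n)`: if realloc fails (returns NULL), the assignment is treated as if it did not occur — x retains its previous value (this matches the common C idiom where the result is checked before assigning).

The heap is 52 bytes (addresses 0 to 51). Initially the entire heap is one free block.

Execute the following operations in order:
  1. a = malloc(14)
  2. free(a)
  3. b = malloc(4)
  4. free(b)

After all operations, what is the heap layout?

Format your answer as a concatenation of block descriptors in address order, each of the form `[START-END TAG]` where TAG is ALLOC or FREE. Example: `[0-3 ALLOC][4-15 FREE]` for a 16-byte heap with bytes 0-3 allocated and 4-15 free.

Answer: [0-51 FREE]

Derivation:
Op 1: a = malloc(14) -> a = 0; heap: [0-13 ALLOC][14-51 FREE]
Op 2: free(a) -> (freed a); heap: [0-51 FREE]
Op 3: b = malloc(4) -> b = 0; heap: [0-3 ALLOC][4-51 FREE]
Op 4: free(b) -> (freed b); heap: [0-51 FREE]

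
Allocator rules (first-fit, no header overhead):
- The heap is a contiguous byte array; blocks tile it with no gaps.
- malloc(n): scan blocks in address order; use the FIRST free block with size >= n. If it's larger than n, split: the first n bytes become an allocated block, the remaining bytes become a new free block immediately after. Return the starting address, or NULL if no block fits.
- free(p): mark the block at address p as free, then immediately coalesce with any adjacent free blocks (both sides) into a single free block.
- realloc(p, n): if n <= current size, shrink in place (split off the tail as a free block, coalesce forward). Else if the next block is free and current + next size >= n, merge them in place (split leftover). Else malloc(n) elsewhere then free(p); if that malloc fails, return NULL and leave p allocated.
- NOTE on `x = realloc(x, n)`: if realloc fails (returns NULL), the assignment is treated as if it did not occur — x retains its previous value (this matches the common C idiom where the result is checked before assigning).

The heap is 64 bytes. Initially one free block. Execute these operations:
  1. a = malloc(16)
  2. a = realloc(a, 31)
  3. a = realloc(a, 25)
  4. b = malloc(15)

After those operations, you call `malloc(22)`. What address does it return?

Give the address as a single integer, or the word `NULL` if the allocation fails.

Answer: 40

Derivation:
Op 1: a = malloc(16) -> a = 0; heap: [0-15 ALLOC][16-63 FREE]
Op 2: a = realloc(a, 31) -> a = 0; heap: [0-30 ALLOC][31-63 FREE]
Op 3: a = realloc(a, 25) -> a = 0; heap: [0-24 ALLOC][25-63 FREE]
Op 4: b = malloc(15) -> b = 25; heap: [0-24 ALLOC][25-39 ALLOC][40-63 FREE]
malloc(22): first-fit scan over [0-24 ALLOC][25-39 ALLOC][40-63 FREE] -> 40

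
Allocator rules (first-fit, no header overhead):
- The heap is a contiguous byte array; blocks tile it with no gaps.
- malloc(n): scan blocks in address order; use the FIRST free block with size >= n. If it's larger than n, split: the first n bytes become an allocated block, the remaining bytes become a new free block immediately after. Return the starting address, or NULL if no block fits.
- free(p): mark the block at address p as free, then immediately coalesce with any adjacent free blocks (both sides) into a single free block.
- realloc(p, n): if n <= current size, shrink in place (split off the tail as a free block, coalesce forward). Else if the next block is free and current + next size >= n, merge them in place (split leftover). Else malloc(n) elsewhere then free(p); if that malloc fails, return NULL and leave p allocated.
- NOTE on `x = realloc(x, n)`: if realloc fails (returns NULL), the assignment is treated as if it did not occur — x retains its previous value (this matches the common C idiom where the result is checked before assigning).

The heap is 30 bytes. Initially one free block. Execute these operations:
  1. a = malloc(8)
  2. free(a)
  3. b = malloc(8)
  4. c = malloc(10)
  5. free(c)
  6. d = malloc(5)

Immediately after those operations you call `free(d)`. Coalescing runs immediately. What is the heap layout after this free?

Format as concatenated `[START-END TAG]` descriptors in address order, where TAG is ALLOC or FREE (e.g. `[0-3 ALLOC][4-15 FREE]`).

Answer: [0-7 ALLOC][8-29 FREE]

Derivation:
Op 1: a = malloc(8) -> a = 0; heap: [0-7 ALLOC][8-29 FREE]
Op 2: free(a) -> (freed a); heap: [0-29 FREE]
Op 3: b = malloc(8) -> b = 0; heap: [0-7 ALLOC][8-29 FREE]
Op 4: c = malloc(10) -> c = 8; heap: [0-7 ALLOC][8-17 ALLOC][18-29 FREE]
Op 5: free(c) -> (freed c); heap: [0-7 ALLOC][8-29 FREE]
Op 6: d = malloc(5) -> d = 8; heap: [0-7 ALLOC][8-12 ALLOC][13-29 FREE]
free(d): d = 8 -> block [8-12 ALLOC]; mark free, coalesce with adjacent free neighbors -> [0-7 ALLOC][8-29 FREE]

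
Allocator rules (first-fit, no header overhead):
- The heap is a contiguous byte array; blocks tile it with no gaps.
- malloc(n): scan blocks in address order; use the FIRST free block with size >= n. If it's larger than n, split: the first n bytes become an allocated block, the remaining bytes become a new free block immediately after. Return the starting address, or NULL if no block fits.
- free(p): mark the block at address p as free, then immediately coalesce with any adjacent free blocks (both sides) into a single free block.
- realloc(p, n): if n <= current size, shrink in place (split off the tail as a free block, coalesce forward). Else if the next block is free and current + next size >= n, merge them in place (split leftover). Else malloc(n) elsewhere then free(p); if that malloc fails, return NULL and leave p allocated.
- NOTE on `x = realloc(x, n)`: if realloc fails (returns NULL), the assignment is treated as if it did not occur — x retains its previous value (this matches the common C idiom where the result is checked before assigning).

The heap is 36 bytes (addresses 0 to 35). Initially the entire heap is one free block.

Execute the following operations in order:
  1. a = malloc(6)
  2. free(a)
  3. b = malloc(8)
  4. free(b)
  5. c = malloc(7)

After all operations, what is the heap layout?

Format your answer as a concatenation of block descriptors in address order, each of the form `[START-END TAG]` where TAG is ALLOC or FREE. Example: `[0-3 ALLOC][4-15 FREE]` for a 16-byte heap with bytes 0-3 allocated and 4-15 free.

Answer: [0-6 ALLOC][7-35 FREE]

Derivation:
Op 1: a = malloc(6) -> a = 0; heap: [0-5 ALLOC][6-35 FREE]
Op 2: free(a) -> (freed a); heap: [0-35 FREE]
Op 3: b = malloc(8) -> b = 0; heap: [0-7 ALLOC][8-35 FREE]
Op 4: free(b) -> (freed b); heap: [0-35 FREE]
Op 5: c = malloc(7) -> c = 0; heap: [0-6 ALLOC][7-35 FREE]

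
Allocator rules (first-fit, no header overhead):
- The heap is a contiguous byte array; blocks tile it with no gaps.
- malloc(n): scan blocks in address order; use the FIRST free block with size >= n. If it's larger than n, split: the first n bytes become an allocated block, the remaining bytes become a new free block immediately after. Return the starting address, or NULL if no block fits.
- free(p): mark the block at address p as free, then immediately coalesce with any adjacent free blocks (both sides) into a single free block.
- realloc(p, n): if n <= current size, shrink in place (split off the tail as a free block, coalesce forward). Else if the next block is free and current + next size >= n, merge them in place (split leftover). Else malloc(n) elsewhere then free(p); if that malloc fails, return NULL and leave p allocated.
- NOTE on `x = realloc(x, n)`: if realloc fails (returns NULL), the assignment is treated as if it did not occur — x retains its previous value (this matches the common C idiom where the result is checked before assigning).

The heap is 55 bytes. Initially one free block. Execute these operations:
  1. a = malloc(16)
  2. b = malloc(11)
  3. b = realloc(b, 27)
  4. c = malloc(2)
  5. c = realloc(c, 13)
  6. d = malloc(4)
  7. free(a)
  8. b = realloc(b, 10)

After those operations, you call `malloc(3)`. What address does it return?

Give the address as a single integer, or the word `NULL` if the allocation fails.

Answer: 0

Derivation:
Op 1: a = malloc(16) -> a = 0; heap: [0-15 ALLOC][16-54 FREE]
Op 2: b = malloc(11) -> b = 16; heap: [0-15 ALLOC][16-26 ALLOC][27-54 FREE]
Op 3: b = realloc(b, 27) -> b = 16; heap: [0-15 ALLOC][16-42 ALLOC][43-54 FREE]
Op 4: c = malloc(2) -> c = 43; heap: [0-15 ALLOC][16-42 ALLOC][43-44 ALLOC][45-54 FREE]
Op 5: c = realloc(c, 13) -> NULL (c unchanged); heap: [0-15 ALLOC][16-42 ALLOC][43-44 ALLOC][45-54 FREE]
Op 6: d = malloc(4) -> d = 45; heap: [0-15 ALLOC][16-42 ALLOC][43-44 ALLOC][45-48 ALLOC][49-54 FREE]
Op 7: free(a) -> (freed a); heap: [0-15 FREE][16-42 ALLOC][43-44 ALLOC][45-48 ALLOC][49-54 FREE]
Op 8: b = realloc(b, 10) -> b = 16; heap: [0-15 FREE][16-25 ALLOC][26-42 FREE][43-44 ALLOC][45-48 ALLOC][49-54 FREE]
malloc(3): first-fit scan over [0-15 FREE][16-25 ALLOC][26-42 FREE][43-44 ALLOC][45-48 ALLOC][49-54 FREE] -> 0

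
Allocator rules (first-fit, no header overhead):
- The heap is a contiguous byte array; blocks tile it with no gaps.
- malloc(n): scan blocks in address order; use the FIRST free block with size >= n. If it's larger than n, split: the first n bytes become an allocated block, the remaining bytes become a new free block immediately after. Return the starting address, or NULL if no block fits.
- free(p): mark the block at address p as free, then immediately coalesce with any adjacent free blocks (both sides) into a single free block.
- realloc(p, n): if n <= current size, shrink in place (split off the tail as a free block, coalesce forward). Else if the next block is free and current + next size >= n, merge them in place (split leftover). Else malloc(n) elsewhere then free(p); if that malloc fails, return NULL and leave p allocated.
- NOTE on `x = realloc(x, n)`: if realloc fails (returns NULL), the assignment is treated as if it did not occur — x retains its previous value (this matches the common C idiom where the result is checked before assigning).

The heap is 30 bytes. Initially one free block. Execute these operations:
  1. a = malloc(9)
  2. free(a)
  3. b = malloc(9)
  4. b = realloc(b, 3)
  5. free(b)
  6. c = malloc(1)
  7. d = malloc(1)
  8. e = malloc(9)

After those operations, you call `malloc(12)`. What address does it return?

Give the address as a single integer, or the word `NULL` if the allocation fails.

Answer: 11

Derivation:
Op 1: a = malloc(9) -> a = 0; heap: [0-8 ALLOC][9-29 FREE]
Op 2: free(a) -> (freed a); heap: [0-29 FREE]
Op 3: b = malloc(9) -> b = 0; heap: [0-8 ALLOC][9-29 FREE]
Op 4: b = realloc(b, 3) -> b = 0; heap: [0-2 ALLOC][3-29 FREE]
Op 5: free(b) -> (freed b); heap: [0-29 FREE]
Op 6: c = malloc(1) -> c = 0; heap: [0-0 ALLOC][1-29 FREE]
Op 7: d = malloc(1) -> d = 1; heap: [0-0 ALLOC][1-1 ALLOC][2-29 FREE]
Op 8: e = malloc(9) -> e = 2; heap: [0-0 ALLOC][1-1 ALLOC][2-10 ALLOC][11-29 FREE]
malloc(12): first-fit scan over [0-0 ALLOC][1-1 ALLOC][2-10 ALLOC][11-29 FREE] -> 11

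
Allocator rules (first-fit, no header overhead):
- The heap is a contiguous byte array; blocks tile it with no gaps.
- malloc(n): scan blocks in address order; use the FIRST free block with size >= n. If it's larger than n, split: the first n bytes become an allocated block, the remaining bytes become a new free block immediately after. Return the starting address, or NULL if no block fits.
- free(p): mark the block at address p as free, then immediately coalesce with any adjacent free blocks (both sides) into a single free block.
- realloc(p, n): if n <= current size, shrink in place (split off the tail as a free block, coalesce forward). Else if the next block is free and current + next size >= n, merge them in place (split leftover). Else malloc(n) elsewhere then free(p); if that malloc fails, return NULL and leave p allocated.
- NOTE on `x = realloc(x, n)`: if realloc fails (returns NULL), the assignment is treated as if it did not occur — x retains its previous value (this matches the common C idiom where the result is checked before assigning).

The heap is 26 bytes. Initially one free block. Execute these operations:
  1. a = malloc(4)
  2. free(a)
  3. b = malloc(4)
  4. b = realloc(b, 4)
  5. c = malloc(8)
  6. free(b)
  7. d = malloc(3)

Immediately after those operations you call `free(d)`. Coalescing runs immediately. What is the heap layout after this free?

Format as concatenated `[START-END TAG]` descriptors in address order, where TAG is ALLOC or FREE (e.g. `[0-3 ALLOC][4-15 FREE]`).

Answer: [0-3 FREE][4-11 ALLOC][12-25 FREE]

Derivation:
Op 1: a = malloc(4) -> a = 0; heap: [0-3 ALLOC][4-25 FREE]
Op 2: free(a) -> (freed a); heap: [0-25 FREE]
Op 3: b = malloc(4) -> b = 0; heap: [0-3 ALLOC][4-25 FREE]
Op 4: b = realloc(b, 4) -> b = 0; heap: [0-3 ALLOC][4-25 FREE]
Op 5: c = malloc(8) -> c = 4; heap: [0-3 ALLOC][4-11 ALLOC][12-25 FREE]
Op 6: free(b) -> (freed b); heap: [0-3 FREE][4-11 ALLOC][12-25 FREE]
Op 7: d = malloc(3) -> d = 0; heap: [0-2 ALLOC][3-3 FREE][4-11 ALLOC][12-25 FREE]
free(d): d = 0 -> block [0-2 ALLOC]; mark free, coalesce with adjacent free neighbors -> [0-3 FREE][4-11 ALLOC][12-25 FREE]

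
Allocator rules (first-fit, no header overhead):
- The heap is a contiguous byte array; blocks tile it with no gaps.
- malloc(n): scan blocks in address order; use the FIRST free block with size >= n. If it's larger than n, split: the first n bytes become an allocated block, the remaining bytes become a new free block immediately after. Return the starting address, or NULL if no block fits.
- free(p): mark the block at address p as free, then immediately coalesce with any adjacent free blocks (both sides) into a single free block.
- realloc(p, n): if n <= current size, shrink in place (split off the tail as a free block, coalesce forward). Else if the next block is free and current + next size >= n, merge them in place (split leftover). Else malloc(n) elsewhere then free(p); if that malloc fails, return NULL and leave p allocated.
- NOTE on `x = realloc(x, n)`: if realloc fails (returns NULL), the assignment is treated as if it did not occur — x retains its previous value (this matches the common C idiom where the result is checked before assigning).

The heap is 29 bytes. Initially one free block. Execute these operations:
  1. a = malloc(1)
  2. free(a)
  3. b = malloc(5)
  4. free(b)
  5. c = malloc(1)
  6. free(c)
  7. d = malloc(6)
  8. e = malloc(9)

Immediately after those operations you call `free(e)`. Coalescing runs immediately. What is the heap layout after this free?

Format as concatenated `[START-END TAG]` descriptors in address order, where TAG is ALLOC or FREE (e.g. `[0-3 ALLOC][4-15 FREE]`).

Answer: [0-5 ALLOC][6-28 FREE]

Derivation:
Op 1: a = malloc(1) -> a = 0; heap: [0-0 ALLOC][1-28 FREE]
Op 2: free(a) -> (freed a); heap: [0-28 FREE]
Op 3: b = malloc(5) -> b = 0; heap: [0-4 ALLOC][5-28 FREE]
Op 4: free(b) -> (freed b); heap: [0-28 FREE]
Op 5: c = malloc(1) -> c = 0; heap: [0-0 ALLOC][1-28 FREE]
Op 6: free(c) -> (freed c); heap: [0-28 FREE]
Op 7: d = malloc(6) -> d = 0; heap: [0-5 ALLOC][6-28 FREE]
Op 8: e = malloc(9) -> e = 6; heap: [0-5 ALLOC][6-14 ALLOC][15-28 FREE]
free(e): e = 6 -> block [6-14 ALLOC]; mark free, coalesce with adjacent free neighbors -> [0-5 ALLOC][6-28 FREE]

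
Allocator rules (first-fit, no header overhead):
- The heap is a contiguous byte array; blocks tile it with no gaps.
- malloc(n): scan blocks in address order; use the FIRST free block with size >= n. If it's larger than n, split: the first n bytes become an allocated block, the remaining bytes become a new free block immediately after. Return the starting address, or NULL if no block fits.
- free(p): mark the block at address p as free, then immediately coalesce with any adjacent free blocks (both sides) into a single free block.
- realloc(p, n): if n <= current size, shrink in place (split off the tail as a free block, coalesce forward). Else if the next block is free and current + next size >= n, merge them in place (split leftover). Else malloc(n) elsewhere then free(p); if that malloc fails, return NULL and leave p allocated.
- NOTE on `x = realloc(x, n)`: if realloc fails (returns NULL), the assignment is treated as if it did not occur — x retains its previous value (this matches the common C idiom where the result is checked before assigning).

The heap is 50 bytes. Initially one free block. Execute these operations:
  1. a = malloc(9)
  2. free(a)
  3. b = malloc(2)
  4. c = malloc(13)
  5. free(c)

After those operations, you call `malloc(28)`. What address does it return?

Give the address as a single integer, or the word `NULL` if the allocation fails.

Op 1: a = malloc(9) -> a = 0; heap: [0-8 ALLOC][9-49 FREE]
Op 2: free(a) -> (freed a); heap: [0-49 FREE]
Op 3: b = malloc(2) -> b = 0; heap: [0-1 ALLOC][2-49 FREE]
Op 4: c = malloc(13) -> c = 2; heap: [0-1 ALLOC][2-14 ALLOC][15-49 FREE]
Op 5: free(c) -> (freed c); heap: [0-1 ALLOC][2-49 FREE]
malloc(28): first-fit scan over [0-1 ALLOC][2-49 FREE] -> 2

Answer: 2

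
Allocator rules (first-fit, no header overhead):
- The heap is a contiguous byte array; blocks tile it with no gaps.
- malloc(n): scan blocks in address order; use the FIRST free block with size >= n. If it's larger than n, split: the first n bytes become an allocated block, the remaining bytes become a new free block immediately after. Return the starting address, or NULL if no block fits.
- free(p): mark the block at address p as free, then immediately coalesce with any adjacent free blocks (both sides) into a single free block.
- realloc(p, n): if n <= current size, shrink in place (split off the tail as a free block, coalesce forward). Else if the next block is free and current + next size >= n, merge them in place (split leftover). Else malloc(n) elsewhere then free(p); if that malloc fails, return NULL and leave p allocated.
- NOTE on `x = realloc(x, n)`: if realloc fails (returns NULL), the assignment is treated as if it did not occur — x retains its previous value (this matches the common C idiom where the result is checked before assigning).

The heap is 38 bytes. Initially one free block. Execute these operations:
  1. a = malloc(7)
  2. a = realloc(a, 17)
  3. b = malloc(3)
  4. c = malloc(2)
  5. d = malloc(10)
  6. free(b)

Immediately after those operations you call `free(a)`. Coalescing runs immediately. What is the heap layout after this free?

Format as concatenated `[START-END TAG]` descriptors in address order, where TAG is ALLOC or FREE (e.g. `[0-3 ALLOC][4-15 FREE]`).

Answer: [0-19 FREE][20-21 ALLOC][22-31 ALLOC][32-37 FREE]

Derivation:
Op 1: a = malloc(7) -> a = 0; heap: [0-6 ALLOC][7-37 FREE]
Op 2: a = realloc(a, 17) -> a = 0; heap: [0-16 ALLOC][17-37 FREE]
Op 3: b = malloc(3) -> b = 17; heap: [0-16 ALLOC][17-19 ALLOC][20-37 FREE]
Op 4: c = malloc(2) -> c = 20; heap: [0-16 ALLOC][17-19 ALLOC][20-21 ALLOC][22-37 FREE]
Op 5: d = malloc(10) -> d = 22; heap: [0-16 ALLOC][17-19 ALLOC][20-21 ALLOC][22-31 ALLOC][32-37 FREE]
Op 6: free(b) -> (freed b); heap: [0-16 ALLOC][17-19 FREE][20-21 ALLOC][22-31 ALLOC][32-37 FREE]
free(a): a = 0 -> block [0-16 ALLOC]; mark free, coalesce with adjacent free neighbors -> [0-19 FREE][20-21 ALLOC][22-31 ALLOC][32-37 FREE]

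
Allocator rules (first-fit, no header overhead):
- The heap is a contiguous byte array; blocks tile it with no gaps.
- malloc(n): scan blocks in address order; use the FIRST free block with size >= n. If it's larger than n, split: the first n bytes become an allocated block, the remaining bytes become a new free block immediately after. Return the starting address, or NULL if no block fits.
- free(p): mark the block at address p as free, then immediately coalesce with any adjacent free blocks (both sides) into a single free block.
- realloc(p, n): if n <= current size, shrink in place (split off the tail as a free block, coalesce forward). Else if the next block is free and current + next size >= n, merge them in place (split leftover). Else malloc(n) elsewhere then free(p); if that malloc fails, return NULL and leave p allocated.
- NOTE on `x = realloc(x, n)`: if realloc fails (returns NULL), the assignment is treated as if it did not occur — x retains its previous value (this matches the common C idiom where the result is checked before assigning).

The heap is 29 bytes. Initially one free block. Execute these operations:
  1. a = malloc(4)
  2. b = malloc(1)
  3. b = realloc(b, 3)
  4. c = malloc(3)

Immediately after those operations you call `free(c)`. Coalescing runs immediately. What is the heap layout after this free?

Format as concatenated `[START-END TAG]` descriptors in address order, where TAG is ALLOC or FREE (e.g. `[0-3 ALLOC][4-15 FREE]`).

Op 1: a = malloc(4) -> a = 0; heap: [0-3 ALLOC][4-28 FREE]
Op 2: b = malloc(1) -> b = 4; heap: [0-3 ALLOC][4-4 ALLOC][5-28 FREE]
Op 3: b = realloc(b, 3) -> b = 4; heap: [0-3 ALLOC][4-6 ALLOC][7-28 FREE]
Op 4: c = malloc(3) -> c = 7; heap: [0-3 ALLOC][4-6 ALLOC][7-9 ALLOC][10-28 FREE]
free(c): c = 7 -> block [7-9 ALLOC]; mark free, coalesce with adjacent free neighbors -> [0-3 ALLOC][4-6 ALLOC][7-28 FREE]

Answer: [0-3 ALLOC][4-6 ALLOC][7-28 FREE]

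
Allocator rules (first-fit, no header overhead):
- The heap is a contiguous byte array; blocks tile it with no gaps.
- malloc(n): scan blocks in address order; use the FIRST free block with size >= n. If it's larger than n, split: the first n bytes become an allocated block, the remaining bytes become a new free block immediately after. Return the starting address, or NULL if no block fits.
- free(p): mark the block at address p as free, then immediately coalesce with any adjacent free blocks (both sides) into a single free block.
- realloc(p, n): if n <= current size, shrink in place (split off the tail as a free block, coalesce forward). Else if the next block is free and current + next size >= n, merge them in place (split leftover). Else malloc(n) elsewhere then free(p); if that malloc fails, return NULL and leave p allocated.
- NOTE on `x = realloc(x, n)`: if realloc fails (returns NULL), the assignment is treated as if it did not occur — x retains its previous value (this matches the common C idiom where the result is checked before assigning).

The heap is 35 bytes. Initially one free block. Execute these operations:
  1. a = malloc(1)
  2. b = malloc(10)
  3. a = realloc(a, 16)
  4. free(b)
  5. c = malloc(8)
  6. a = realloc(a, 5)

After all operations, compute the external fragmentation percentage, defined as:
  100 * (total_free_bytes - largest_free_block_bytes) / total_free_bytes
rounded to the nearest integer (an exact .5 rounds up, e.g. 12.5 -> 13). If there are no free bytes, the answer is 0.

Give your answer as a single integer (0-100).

Op 1: a = malloc(1) -> a = 0; heap: [0-0 ALLOC][1-34 FREE]
Op 2: b = malloc(10) -> b = 1; heap: [0-0 ALLOC][1-10 ALLOC][11-34 FREE]
Op 3: a = realloc(a, 16) -> a = 11; heap: [0-0 FREE][1-10 ALLOC][11-26 ALLOC][27-34 FREE]
Op 4: free(b) -> (freed b); heap: [0-10 FREE][11-26 ALLOC][27-34 FREE]
Op 5: c = malloc(8) -> c = 0; heap: [0-7 ALLOC][8-10 FREE][11-26 ALLOC][27-34 FREE]
Op 6: a = realloc(a, 5) -> a = 11; heap: [0-7 ALLOC][8-10 FREE][11-15 ALLOC][16-34 FREE]
Free blocks: [3 19] total_free=22 largest=19 -> 100*(22-19)/22 = 300/22 ≈ 13.636 -> rounds to 14

Answer: 14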